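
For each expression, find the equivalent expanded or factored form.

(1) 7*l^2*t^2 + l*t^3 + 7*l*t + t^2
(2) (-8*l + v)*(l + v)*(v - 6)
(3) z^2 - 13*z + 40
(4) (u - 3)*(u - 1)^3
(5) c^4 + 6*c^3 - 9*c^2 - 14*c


(1) = t*(7*l + t)*(l*t + 1)
(2) = -8*l^2*v + 48*l^2 - 7*l*v^2 + 42*l*v + v^3 - 6*v^2
(3) = (z - 8)*(z - 5)
(4) = u^4 - 6*u^3 + 12*u^2 - 10*u + 3
(5) = c*(c - 2)*(c + 1)*(c + 7)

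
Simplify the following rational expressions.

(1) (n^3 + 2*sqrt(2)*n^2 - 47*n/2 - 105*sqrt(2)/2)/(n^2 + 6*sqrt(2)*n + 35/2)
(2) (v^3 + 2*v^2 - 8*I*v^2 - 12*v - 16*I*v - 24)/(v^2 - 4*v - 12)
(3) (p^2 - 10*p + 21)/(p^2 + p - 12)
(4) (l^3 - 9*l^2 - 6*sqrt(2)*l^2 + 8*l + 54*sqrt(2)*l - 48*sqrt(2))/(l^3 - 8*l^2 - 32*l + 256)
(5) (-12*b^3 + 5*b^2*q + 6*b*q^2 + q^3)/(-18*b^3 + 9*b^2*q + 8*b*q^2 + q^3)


(1) = (4*n^2 - 2*sqrt(2)*n - 84)/(4*n + 14*sqrt(2))
(2) = (v^2 - 8*I*v - 12)/(v - 6)
(3) = (p - 7)/(p + 4)
(4) = (l^2 + l*(-6*sqrt(2) - 1) + 6*sqrt(2))/(l^2 - 32)
(5) = (4*b + q)/(6*b + q)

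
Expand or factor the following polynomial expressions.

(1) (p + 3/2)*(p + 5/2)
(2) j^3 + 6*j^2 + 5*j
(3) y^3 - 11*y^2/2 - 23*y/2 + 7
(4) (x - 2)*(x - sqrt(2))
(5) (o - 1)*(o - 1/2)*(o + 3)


(1) = p^2 + 4*p + 15/4
(2) = j*(j + 1)*(j + 5)
(3) = (y - 7)*(y - 1/2)*(y + 2)
(4) = x^2 - 2*x - sqrt(2)*x + 2*sqrt(2)
(5) = o^3 + 3*o^2/2 - 4*o + 3/2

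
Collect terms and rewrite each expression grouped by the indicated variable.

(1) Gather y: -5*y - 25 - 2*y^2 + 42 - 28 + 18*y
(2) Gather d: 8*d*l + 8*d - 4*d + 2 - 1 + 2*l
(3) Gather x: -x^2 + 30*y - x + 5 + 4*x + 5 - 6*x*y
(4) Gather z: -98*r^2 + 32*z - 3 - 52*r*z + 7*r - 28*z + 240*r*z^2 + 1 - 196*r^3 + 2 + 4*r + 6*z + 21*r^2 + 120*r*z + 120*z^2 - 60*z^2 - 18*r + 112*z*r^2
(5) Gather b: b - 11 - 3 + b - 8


(1) = -2*y^2 + 13*y - 11
(2) = d*(8*l + 4) + 2*l + 1
(3) = -x^2 + x*(3 - 6*y) + 30*y + 10
(4) = -196*r^3 - 77*r^2 - 7*r + z^2*(240*r + 60) + z*(112*r^2 + 68*r + 10)
(5) = 2*b - 22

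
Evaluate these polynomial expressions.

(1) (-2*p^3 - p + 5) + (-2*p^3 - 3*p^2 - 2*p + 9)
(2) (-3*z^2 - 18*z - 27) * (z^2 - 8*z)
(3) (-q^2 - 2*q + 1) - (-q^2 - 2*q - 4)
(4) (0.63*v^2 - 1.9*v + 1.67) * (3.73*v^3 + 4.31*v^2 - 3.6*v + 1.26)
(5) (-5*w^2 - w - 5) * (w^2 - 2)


(1) = -4*p^3 - 3*p^2 - 3*p + 14
(2) = -3*z^4 + 6*z^3 + 117*z^2 + 216*z
(3) = 5
(4) = 2.3499*v^5 - 4.3717*v^4 - 4.2279*v^3 + 14.8315*v^2 - 8.406*v + 2.1042
(5) = -5*w^4 - w^3 + 5*w^2 + 2*w + 10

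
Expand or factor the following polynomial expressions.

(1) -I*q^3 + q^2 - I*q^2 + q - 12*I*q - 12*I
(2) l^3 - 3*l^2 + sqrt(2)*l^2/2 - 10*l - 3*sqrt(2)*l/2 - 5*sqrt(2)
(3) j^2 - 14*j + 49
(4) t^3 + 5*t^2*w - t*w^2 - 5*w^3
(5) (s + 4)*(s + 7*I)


(1) = (q - 3*I)*(q + 4*I)*(-I*q - I)
(2) = (l - 5)*(l + 2)*(l + sqrt(2)/2)
(3) = (j - 7)^2
(4) = (t - w)*(t + w)*(t + 5*w)
(5) = s^2 + 4*s + 7*I*s + 28*I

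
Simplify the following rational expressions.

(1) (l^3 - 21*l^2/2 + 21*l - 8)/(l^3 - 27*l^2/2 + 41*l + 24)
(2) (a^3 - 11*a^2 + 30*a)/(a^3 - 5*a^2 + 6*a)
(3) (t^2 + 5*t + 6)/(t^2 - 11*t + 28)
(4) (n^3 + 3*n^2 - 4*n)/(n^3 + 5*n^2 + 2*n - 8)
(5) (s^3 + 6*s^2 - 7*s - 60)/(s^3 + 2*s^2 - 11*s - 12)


(1) = (2*l^2 - 5*l + 2)/(2*l^2 - 11*l - 6)
(2) = (a^2 - 11*a + 30)/(a^2 - 5*a + 6)
(3) = (t^2 + 5*t + 6)/(t^2 - 11*t + 28)
(4) = n/(n + 2)
(5) = (s + 5)/(s + 1)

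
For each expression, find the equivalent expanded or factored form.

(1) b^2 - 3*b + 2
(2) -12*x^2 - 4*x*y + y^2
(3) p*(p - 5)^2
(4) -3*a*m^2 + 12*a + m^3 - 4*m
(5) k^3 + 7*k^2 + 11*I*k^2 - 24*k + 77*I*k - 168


(1) = (b - 2)*(b - 1)
(2) = (-6*x + y)*(2*x + y)
(3) = p^3 - 10*p^2 + 25*p
(4) = (-3*a + m)*(m - 2)*(m + 2)
(5) = (k + 7)*(k + 3*I)*(k + 8*I)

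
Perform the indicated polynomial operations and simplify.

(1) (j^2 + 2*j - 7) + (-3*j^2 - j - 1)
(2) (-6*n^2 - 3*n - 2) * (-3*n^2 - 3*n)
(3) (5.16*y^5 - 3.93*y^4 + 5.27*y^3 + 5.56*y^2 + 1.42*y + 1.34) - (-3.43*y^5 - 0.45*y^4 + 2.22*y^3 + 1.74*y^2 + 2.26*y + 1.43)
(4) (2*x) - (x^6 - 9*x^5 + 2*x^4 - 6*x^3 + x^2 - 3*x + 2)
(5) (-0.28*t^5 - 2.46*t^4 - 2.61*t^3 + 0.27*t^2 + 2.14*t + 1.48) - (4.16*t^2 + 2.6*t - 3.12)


(1) = -2*j^2 + j - 8
(2) = 18*n^4 + 27*n^3 + 15*n^2 + 6*n
(3) = 8.59*y^5 - 3.48*y^4 + 3.05*y^3 + 3.82*y^2 - 0.84*y - 0.09
(4) = -x^6 + 9*x^5 - 2*x^4 + 6*x^3 - x^2 + 5*x - 2
(5) = -0.28*t^5 - 2.46*t^4 - 2.61*t^3 - 3.89*t^2 - 0.46*t + 4.6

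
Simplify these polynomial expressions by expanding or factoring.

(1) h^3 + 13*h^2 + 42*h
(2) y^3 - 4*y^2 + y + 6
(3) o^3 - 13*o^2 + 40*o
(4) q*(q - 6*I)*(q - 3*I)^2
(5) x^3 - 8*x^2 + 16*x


(1) = h*(h + 6)*(h + 7)
(2) = (y - 3)*(y - 2)*(y + 1)
(3) = o*(o - 8)*(o - 5)
(4) = q^4 - 12*I*q^3 - 45*q^2 + 54*I*q
(5) = x*(x - 4)^2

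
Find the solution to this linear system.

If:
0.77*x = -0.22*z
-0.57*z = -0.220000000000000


Then:
x = -0.11
z = 0.39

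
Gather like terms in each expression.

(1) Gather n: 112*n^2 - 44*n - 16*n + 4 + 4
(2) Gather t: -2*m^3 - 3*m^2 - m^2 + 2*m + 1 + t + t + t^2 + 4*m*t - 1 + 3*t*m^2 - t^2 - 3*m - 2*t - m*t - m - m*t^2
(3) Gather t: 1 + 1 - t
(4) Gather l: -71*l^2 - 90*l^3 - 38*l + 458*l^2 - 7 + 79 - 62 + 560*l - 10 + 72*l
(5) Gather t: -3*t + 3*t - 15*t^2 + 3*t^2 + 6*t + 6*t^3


(1) = 112*n^2 - 60*n + 8
(2) = -2*m^3 - 4*m^2 - m*t^2 - 2*m + t*(3*m^2 + 3*m)
(3) = 2 - t
(4) = -90*l^3 + 387*l^2 + 594*l
(5) = 6*t^3 - 12*t^2 + 6*t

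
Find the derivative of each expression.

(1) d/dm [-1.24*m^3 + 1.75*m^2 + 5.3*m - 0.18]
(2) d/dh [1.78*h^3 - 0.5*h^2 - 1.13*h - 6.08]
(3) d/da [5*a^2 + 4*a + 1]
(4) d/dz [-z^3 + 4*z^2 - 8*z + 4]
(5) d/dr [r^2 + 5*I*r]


(1) = -3.72*m^2 + 3.5*m + 5.3
(2) = 5.34*h^2 - 1.0*h - 1.13
(3) = 10*a + 4
(4) = -3*z^2 + 8*z - 8
(5) = 2*r + 5*I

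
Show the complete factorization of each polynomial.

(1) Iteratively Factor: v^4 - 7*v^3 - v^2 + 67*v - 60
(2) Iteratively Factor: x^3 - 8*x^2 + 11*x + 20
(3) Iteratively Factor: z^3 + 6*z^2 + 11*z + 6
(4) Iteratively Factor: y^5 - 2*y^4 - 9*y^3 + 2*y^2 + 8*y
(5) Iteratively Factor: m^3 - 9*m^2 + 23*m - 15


(1) = (v + 3)*(v^3 - 10*v^2 + 29*v - 20) = (v - 1)*(v + 3)*(v^2 - 9*v + 20) = (v - 4)*(v - 1)*(v + 3)*(v - 5)
(2) = (x - 4)*(x^2 - 4*x - 5) = (x - 5)*(x - 4)*(x + 1)
(3) = (z + 2)*(z^2 + 4*z + 3) = (z + 1)*(z + 2)*(z + 3)
(4) = (y - 1)*(y^4 - y^3 - 10*y^2 - 8*y) = y*(y - 1)*(y^3 - y^2 - 10*y - 8) = y*(y - 1)*(y + 2)*(y^2 - 3*y - 4) = y*(y - 4)*(y - 1)*(y + 2)*(y + 1)
(5) = (m - 3)*(m^2 - 6*m + 5) = (m - 3)*(m - 1)*(m - 5)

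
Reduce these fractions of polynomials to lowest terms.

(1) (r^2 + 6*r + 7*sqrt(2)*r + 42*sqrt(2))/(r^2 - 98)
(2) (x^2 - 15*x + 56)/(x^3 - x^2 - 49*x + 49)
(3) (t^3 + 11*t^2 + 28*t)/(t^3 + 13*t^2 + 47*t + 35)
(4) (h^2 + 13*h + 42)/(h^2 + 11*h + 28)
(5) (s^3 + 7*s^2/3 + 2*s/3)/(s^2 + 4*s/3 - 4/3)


(1) = (r + 6)/(r - 7*sqrt(2))
(2) = (x - 8)/(x^2 + 6*x - 7)
(3) = (t^2 + 4*t)/(t^2 + 6*t + 5)
(4) = (h + 6)/(h + 4)
(5) = (3*s^2 + s)/(3*s - 2)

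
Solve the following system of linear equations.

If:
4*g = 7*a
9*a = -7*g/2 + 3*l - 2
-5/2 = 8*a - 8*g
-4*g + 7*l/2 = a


Then:
No Solution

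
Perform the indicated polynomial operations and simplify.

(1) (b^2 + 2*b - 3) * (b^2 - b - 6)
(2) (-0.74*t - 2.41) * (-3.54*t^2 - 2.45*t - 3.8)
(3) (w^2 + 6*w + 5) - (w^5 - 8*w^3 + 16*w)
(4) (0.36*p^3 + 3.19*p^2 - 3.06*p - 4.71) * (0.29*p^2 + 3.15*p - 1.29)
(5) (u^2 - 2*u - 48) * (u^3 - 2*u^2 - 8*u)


(1) = b^4 + b^3 - 11*b^2 - 9*b + 18
(2) = 2.6196*t^3 + 10.3444*t^2 + 8.7165*t + 9.158
(3) = -w^5 + 8*w^3 + w^2 - 10*w + 5
(4) = 0.1044*p^5 + 2.0591*p^4 + 8.6967*p^3 - 15.12*p^2 - 10.8891*p + 6.0759
(5) = u^5 - 4*u^4 - 52*u^3 + 112*u^2 + 384*u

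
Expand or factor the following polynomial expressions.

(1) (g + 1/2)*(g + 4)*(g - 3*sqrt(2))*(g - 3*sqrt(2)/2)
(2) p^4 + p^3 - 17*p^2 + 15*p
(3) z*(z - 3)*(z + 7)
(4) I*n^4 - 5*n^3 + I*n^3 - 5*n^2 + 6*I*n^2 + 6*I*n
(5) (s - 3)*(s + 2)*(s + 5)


(1) = g^4 - 9*sqrt(2)*g^3/2 + 9*g^3/2 - 81*sqrt(2)*g^2/4 + 11*g^2 - 9*sqrt(2)*g + 81*g/2 + 18
(2) = p*(p - 3)*(p - 1)*(p + 5)
(3) = z^3 + 4*z^2 - 21*z
(4) = n*(n + 1)*(n + 6*I)*(I*n + 1)
(5) = s^3 + 4*s^2 - 11*s - 30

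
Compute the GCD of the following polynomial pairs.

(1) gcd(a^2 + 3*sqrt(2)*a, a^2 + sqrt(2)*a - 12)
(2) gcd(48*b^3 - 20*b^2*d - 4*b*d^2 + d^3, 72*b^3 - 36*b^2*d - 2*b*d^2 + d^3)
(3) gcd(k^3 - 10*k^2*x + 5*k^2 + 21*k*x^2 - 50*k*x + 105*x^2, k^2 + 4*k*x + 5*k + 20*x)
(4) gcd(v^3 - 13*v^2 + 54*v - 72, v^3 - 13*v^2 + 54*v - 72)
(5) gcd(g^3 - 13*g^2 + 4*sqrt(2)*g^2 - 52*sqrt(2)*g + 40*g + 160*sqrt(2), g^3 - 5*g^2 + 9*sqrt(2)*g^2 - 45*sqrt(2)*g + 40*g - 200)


(1) = gcd(a*(a + 3*sqrt(2)), (a - 2*sqrt(2))*(a + 3*sqrt(2))) = a + 3*sqrt(2)
(2) = gcd((-6*b + d)*(-2*b + d)*(4*b + d), (-6*b + d)*(-2*b + d)*(6*b + d)) = 12*b^2 - 8*b*d + d^2
(3) = gcd((k + 5)*(k - 7*x)*(k - 3*x), (k + 5)*(k + 4*x)) = k + 5
(4) = v^3 - 13*v^2 + 54*v - 72
(5) = gcd((g - 8)*(g - 5)*(g + 4*sqrt(2)), (g - 5)*(g + 4*sqrt(2))*(g + 5*sqrt(2))) = g^2 + g*(-5 + 4*sqrt(2)) - 20*sqrt(2)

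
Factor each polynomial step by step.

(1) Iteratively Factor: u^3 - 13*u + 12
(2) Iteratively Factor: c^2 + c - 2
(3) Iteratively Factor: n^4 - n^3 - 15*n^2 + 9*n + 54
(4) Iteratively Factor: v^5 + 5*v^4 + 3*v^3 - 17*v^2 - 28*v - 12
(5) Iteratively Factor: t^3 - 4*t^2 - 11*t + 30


(1) = (u - 3)*(u^2 + 3*u - 4) = (u - 3)*(u + 4)*(u - 1)
(2) = (c + 2)*(c - 1)
(3) = (n + 2)*(n^3 - 3*n^2 - 9*n + 27) = (n - 3)*(n + 2)*(n^2 - 9) = (n - 3)^2*(n + 2)*(n + 3)
(4) = (v + 1)*(v^4 + 4*v^3 - v^2 - 16*v - 12) = (v + 1)^2*(v^3 + 3*v^2 - 4*v - 12) = (v - 2)*(v + 1)^2*(v^2 + 5*v + 6) = (v - 2)*(v + 1)^2*(v + 2)*(v + 3)
(5) = (t - 5)*(t^2 + t - 6) = (t - 5)*(t - 2)*(t + 3)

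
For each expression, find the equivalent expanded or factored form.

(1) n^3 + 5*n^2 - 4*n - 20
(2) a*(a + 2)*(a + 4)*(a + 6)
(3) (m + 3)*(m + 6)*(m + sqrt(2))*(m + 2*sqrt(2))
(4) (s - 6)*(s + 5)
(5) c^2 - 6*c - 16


(1) = (n - 2)*(n + 2)*(n + 5)
(2) = a^4 + 12*a^3 + 44*a^2 + 48*a
(3) = m^4 + 3*sqrt(2)*m^3 + 9*m^3 + 22*m^2 + 27*sqrt(2)*m^2 + 36*m + 54*sqrt(2)*m + 72
(4) = s^2 - s - 30
(5) = (c - 8)*(c + 2)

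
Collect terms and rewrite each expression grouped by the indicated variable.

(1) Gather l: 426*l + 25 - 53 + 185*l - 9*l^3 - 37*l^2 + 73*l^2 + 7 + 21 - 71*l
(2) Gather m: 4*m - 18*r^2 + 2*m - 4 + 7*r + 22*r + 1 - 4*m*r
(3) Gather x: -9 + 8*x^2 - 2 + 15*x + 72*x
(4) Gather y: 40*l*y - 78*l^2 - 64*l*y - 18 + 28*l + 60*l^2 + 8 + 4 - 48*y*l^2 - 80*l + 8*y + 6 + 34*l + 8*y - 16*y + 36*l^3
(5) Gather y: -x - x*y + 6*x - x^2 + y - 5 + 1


(1) = -9*l^3 + 36*l^2 + 540*l
(2) = m*(6 - 4*r) - 18*r^2 + 29*r - 3
(3) = 8*x^2 + 87*x - 11
(4) = 36*l^3 - 18*l^2 - 18*l + y*(-48*l^2 - 24*l)
(5) = -x^2 + 5*x + y*(1 - x) - 4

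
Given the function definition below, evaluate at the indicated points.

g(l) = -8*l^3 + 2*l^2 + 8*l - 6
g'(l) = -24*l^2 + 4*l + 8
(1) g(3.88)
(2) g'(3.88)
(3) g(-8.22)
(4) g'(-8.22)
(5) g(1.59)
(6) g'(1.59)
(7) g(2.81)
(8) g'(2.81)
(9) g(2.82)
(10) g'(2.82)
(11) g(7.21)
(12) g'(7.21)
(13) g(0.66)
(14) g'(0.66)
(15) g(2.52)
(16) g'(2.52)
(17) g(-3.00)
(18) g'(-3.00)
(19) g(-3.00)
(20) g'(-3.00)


(1) = -412.14
(2) = -337.79
(3) = 4506.67
(4) = -1646.52
(5) = -20.38
(6) = -46.31
(7) = -145.23
(8) = -170.27
(9) = -146.94
(10) = -171.58
(11) = -2842.79
(12) = -1210.78
(13) = -2.15
(14) = 0.19
(15) = -101.16
(16) = -134.33
(17) = 204.00
(18) = -220.00
(19) = 204.00
(20) = -220.00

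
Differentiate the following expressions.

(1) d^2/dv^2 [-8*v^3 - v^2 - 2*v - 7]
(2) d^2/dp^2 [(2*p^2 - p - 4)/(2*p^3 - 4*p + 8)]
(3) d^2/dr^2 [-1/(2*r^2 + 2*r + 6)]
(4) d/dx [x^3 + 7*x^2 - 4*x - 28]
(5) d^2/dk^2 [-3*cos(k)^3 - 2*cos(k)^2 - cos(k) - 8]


(1) = -48*v - 2
(2) = (2*p^6 - 3*p^5 - 12*p^4 - 58*p^3 + 48*p^2 + 48*p + 8)/(p^9 - 6*p^7 + 12*p^6 + 12*p^5 - 48*p^4 + 40*p^3 + 48*p^2 - 96*p + 64)
(3) = (r^2 + r - (2*r + 1)^2 + 3)/(r^2 + r + 3)^3
(4) = 3*x^2 + 14*x - 4
(5) = 13*cos(k)/4 + 4*cos(2*k) + 27*cos(3*k)/4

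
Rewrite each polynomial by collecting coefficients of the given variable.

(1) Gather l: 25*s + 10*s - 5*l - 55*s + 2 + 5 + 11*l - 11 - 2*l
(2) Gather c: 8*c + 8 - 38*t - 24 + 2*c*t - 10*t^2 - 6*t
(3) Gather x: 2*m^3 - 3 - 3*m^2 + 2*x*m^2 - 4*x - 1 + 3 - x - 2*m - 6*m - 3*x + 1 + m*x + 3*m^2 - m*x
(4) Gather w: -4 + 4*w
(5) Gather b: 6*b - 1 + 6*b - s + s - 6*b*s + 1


(1) = 4*l - 20*s - 4
(2) = c*(2*t + 8) - 10*t^2 - 44*t - 16
(3) = 2*m^3 - 8*m + x*(2*m^2 - 8)
(4) = 4*w - 4
(5) = b*(12 - 6*s)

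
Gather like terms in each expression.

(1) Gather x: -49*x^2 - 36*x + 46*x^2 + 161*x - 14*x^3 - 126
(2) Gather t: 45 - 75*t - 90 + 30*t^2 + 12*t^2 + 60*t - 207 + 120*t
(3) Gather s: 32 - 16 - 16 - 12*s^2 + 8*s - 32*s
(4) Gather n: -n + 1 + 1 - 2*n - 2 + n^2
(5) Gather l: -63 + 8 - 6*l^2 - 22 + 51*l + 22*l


(1) = -14*x^3 - 3*x^2 + 125*x - 126
(2) = 42*t^2 + 105*t - 252
(3) = -12*s^2 - 24*s
(4) = n^2 - 3*n
(5) = -6*l^2 + 73*l - 77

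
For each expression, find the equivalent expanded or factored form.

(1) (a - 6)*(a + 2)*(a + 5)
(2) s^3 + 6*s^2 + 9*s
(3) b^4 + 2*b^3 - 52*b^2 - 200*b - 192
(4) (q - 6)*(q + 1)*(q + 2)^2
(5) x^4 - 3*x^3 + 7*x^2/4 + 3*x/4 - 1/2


(1) = a^3 + a^2 - 32*a - 60
(2) = s*(s + 3)^2
(3) = (b - 8)*(b + 2)^2*(b + 6)
(4) = q^4 - q^3 - 22*q^2 - 44*q - 24
(5) = (x - 2)*(x - 1)*(x - 1/2)*(x + 1/2)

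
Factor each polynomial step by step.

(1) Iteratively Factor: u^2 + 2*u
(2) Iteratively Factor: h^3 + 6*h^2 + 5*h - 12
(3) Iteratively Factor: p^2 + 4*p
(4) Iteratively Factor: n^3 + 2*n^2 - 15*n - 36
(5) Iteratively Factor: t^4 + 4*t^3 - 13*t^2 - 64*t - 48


(1) = (u + 2)*(u)
(2) = (h + 4)*(h^2 + 2*h - 3) = (h - 1)*(h + 4)*(h + 3)
(3) = (p + 4)*(p)
(4) = (n + 3)*(n^2 - n - 12) = (n - 4)*(n + 3)*(n + 3)
(5) = (t - 4)*(t^3 + 8*t^2 + 19*t + 12) = (t - 4)*(t + 1)*(t^2 + 7*t + 12) = (t - 4)*(t + 1)*(t + 4)*(t + 3)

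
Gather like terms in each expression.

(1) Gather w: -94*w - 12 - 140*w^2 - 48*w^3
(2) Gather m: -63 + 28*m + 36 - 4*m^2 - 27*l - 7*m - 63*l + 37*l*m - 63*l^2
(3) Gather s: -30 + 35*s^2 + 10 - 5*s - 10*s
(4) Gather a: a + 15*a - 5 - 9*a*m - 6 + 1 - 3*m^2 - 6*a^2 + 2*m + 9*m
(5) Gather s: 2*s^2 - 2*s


(1) = -48*w^3 - 140*w^2 - 94*w - 12
(2) = -63*l^2 - 90*l - 4*m^2 + m*(37*l + 21) - 27
(3) = 35*s^2 - 15*s - 20
(4) = -6*a^2 + a*(16 - 9*m) - 3*m^2 + 11*m - 10
(5) = 2*s^2 - 2*s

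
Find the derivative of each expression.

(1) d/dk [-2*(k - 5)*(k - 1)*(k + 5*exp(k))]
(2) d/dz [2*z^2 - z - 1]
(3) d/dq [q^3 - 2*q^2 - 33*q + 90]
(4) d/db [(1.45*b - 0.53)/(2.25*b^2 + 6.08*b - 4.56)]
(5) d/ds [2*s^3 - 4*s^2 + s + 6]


(1) = -10*k^2*exp(k) - 6*k^2 + 40*k*exp(k) + 24*k + 10*exp(k) - 10
(2) = 4*z - 1
(3) = 3*q^2 - 4*q - 33
(4) = (-3.2625*b^2 + 2.385*b - 3.3896)/(5.0625*b^4 + 27.36*b^3 + 16.4464*b^2 - 55.4496*b + 20.7936)
(5) = 6*s^2 - 8*s + 1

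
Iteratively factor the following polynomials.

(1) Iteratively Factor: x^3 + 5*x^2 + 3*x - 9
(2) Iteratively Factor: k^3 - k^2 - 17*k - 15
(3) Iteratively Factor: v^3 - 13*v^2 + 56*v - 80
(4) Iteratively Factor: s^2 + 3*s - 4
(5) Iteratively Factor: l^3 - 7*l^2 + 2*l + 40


(1) = (x - 1)*(x^2 + 6*x + 9) = (x - 1)*(x + 3)*(x + 3)
(2) = (k - 5)*(k^2 + 4*k + 3) = (k - 5)*(k + 3)*(k + 1)
(3) = (v - 5)*(v^2 - 8*v + 16) = (v - 5)*(v - 4)*(v - 4)
(4) = (s - 1)*(s + 4)
(5) = (l - 4)*(l^2 - 3*l - 10) = (l - 4)*(l + 2)*(l - 5)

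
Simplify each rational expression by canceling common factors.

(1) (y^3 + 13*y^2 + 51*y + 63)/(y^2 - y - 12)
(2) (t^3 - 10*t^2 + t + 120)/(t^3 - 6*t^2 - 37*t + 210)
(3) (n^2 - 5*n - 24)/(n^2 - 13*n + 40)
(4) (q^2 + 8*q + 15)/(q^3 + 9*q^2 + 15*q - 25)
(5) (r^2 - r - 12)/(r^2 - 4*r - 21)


(1) = (y^2 + 10*y + 21)/(y - 4)
(2) = (t^2 - 5*t - 24)/(t^2 - t - 42)
(3) = (n + 3)/(n - 5)
(4) = (q + 3)/(q^2 + 4*q - 5)
(5) = (r - 4)/(r - 7)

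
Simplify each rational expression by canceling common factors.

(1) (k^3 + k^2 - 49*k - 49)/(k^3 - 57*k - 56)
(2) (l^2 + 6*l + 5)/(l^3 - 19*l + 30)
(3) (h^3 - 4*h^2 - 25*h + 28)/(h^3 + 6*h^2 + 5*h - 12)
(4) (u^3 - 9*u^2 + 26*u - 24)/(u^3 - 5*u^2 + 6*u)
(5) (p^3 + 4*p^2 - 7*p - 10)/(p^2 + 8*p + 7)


(1) = (k - 7)/(k - 8)
(2) = (l + 1)/(l^2 - 5*l + 6)
(3) = (h - 7)/(h + 3)
(4) = (u - 4)/u
(5) = (p^2 + 3*p - 10)/(p + 7)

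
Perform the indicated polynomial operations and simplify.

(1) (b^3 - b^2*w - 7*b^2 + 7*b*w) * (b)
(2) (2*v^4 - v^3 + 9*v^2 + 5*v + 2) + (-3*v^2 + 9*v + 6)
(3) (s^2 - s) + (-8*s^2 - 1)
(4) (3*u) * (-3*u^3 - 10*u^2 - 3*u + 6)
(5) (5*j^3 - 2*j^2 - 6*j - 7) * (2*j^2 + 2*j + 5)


(1) = b^4 - b^3*w - 7*b^3 + 7*b^2*w
(2) = 2*v^4 - v^3 + 6*v^2 + 14*v + 8
(3) = -7*s^2 - s - 1
(4) = -9*u^4 - 30*u^3 - 9*u^2 + 18*u
(5) = 10*j^5 + 6*j^4 + 9*j^3 - 36*j^2 - 44*j - 35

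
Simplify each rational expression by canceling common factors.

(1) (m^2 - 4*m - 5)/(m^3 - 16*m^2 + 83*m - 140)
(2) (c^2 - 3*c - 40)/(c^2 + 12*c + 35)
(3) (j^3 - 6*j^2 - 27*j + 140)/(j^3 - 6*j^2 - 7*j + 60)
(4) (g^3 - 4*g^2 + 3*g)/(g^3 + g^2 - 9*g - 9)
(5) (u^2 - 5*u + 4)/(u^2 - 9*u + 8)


(1) = (m + 1)/(m^2 - 11*m + 28)
(2) = (c - 8)/(c + 7)
(3) = (j^2 - 2*j - 35)/(j^2 - 2*j - 15)
(4) = (g^2 - g)/(g^2 + 4*g + 3)
(5) = (u - 4)/(u - 8)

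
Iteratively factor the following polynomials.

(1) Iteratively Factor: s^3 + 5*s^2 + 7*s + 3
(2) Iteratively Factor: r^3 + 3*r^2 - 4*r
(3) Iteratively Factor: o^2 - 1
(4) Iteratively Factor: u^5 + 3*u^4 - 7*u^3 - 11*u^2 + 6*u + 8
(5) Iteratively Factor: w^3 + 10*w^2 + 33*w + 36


(1) = (s + 1)*(s^2 + 4*s + 3) = (s + 1)*(s + 3)*(s + 1)
(2) = (r + 4)*(r^2 - r) = (r - 1)*(r + 4)*(r)
(3) = (o + 1)*(o - 1)
(4) = (u - 2)*(u^4 + 5*u^3 + 3*u^2 - 5*u - 4) = (u - 2)*(u - 1)*(u^3 + 6*u^2 + 9*u + 4) = (u - 2)*(u - 1)*(u + 1)*(u^2 + 5*u + 4) = (u - 2)*(u - 1)*(u + 1)*(u + 4)*(u + 1)
(5) = (w + 3)*(w^2 + 7*w + 12) = (w + 3)^2*(w + 4)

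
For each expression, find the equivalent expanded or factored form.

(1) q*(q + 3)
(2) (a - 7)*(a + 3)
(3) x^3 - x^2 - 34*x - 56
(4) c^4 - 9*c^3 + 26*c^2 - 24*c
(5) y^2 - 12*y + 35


(1) = q^2 + 3*q
(2) = a^2 - 4*a - 21
(3) = (x - 7)*(x + 2)*(x + 4)
(4) = c*(c - 4)*(c - 3)*(c - 2)
(5) = (y - 7)*(y - 5)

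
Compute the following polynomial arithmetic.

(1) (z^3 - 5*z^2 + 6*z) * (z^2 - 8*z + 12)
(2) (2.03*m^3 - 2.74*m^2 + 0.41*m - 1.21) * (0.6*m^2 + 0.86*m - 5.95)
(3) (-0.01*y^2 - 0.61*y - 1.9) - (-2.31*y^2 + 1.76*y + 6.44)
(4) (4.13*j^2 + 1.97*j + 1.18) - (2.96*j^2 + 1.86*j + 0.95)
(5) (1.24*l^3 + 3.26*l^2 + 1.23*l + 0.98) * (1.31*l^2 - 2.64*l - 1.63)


(1) = z^5 - 13*z^4 + 58*z^3 - 108*z^2 + 72*z
(2) = 1.218*m^5 + 0.1018*m^4 - 14.1889*m^3 + 15.9296*m^2 - 3.4801*m + 7.1995
(3) = 2.3*y^2 - 2.37*y - 8.34
(4) = 1.17*j^2 + 0.11*j + 0.23
(5) = 1.6244*l^5 + 0.997*l^4 - 9.0163*l^3 - 7.2772*l^2 - 4.5921*l - 1.5974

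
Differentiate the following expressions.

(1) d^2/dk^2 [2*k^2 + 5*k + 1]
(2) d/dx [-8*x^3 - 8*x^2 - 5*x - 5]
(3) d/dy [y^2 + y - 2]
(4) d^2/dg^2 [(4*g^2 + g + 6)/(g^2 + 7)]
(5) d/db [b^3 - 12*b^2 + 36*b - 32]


(1) = 4
(2) = -24*x^2 - 16*x - 5
(3) = 2*y + 1
(4) = 2*(g^3 - 66*g^2 - 21*g + 154)/(g^6 + 21*g^4 + 147*g^2 + 343)
(5) = 3*b^2 - 24*b + 36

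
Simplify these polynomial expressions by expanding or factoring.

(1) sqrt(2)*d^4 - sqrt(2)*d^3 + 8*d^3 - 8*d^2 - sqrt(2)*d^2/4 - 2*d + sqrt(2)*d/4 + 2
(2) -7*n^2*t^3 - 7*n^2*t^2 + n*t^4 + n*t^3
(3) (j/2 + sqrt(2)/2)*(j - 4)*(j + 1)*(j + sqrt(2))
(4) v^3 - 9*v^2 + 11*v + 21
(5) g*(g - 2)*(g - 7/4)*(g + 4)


(1) = (d - 1)*(d - 1/2)*(d + 4*sqrt(2))*(sqrt(2)*d + sqrt(2)/2)
(2) = t^2*(-7*n + t)*(n*t + n)
(3) = j^4/2 - 3*j^3/2 + sqrt(2)*j^3 - 3*sqrt(2)*j^2 - j^2 - 4*sqrt(2)*j - 3*j - 4
(4) = (v - 7)*(v - 3)*(v + 1)
(5) = g^4 + g^3/4 - 23*g^2/2 + 14*g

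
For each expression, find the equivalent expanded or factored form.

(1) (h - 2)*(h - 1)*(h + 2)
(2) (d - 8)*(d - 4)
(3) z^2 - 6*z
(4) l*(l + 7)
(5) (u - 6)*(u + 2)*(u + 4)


(1) = h^3 - h^2 - 4*h + 4
(2) = d^2 - 12*d + 32
(3) = z*(z - 6)
(4) = l^2 + 7*l
(5) = u^3 - 28*u - 48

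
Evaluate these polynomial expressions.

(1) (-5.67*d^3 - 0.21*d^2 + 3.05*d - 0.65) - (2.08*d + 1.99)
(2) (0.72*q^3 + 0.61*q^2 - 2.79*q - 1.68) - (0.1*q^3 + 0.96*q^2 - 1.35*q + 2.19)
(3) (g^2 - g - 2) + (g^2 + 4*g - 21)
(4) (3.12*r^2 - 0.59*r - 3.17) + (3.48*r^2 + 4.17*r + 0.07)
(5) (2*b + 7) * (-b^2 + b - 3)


(1) = -5.67*d^3 - 0.21*d^2 + 0.97*d - 2.64
(2) = 0.62*q^3 - 0.35*q^2 - 1.44*q - 3.87
(3) = 2*g^2 + 3*g - 23
(4) = 6.6*r^2 + 3.58*r - 3.1
(5) = -2*b^3 - 5*b^2 + b - 21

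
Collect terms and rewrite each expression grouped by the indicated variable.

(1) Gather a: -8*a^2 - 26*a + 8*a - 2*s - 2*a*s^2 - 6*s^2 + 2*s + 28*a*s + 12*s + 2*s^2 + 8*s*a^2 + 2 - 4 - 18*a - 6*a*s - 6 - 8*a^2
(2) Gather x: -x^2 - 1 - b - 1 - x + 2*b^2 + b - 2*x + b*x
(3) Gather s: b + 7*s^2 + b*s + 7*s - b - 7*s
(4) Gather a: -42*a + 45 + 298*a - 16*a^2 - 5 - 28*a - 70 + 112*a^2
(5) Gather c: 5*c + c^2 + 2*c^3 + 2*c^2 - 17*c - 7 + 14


(1) = a^2*(8*s - 16) + a*(-2*s^2 + 22*s - 36) - 4*s^2 + 12*s - 8
(2) = 2*b^2 - x^2 + x*(b - 3) - 2
(3) = b*s + 7*s^2
(4) = 96*a^2 + 228*a - 30
(5) = 2*c^3 + 3*c^2 - 12*c + 7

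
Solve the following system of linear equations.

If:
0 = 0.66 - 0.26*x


Then:
x = 2.54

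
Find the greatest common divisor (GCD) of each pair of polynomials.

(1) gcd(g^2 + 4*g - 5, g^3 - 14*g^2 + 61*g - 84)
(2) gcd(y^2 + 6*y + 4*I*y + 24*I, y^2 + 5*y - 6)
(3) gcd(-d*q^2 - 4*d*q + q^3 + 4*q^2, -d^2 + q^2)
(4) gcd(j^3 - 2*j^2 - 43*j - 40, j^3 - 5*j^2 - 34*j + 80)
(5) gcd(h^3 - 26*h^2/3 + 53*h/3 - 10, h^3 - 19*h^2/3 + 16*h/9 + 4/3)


(1) = gcd((g - 1)*(g + 5), (g - 7)*(g - 4)*(g - 3)) = 1
(2) = y + 6
(3) = gcd(q*(-d + q)*(q + 4), (-d + q)*(d + q)) = -d + q
(4) = j^2 - 3*j - 40
(5) = h - 6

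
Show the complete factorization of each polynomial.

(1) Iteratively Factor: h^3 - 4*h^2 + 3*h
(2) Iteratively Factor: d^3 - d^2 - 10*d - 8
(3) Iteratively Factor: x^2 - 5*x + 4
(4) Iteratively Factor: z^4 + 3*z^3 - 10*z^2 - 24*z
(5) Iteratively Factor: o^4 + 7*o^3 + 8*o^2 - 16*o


(1) = (h - 1)*(h^2 - 3*h) = (h - 3)*(h - 1)*(h)
(2) = (d - 4)*(d^2 + 3*d + 2) = (d - 4)*(d + 2)*(d + 1)
(3) = (x - 1)*(x - 4)
(4) = (z)*(z^3 + 3*z^2 - 10*z - 24) = z*(z + 4)*(z^2 - z - 6) = z*(z - 3)*(z + 4)*(z + 2)
(5) = (o)*(o^3 + 7*o^2 + 8*o - 16) = o*(o + 4)*(o^2 + 3*o - 4) = o*(o - 1)*(o + 4)*(o + 4)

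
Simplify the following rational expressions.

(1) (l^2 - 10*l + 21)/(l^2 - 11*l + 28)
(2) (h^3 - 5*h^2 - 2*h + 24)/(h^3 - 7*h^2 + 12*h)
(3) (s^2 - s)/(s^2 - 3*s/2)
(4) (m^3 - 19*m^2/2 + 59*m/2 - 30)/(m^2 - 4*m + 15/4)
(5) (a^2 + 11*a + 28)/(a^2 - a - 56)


(1) = (l - 3)/(l - 4)
(2) = (h + 2)/h
(3) = (2*s - 2)/(2*s - 3)
(4) = (2*m^2 - 14*m + 24)/(2*m - 3)
(5) = (a + 4)/(a - 8)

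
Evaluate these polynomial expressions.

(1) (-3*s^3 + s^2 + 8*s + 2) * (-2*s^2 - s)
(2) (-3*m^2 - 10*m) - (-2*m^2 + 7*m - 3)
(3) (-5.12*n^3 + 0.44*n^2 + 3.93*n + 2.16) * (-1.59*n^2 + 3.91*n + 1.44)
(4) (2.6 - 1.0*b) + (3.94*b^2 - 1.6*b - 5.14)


(1) = 6*s^5 + s^4 - 17*s^3 - 12*s^2 - 2*s
(2) = -m^2 - 17*m + 3
(3) = 8.1408*n^5 - 20.7188*n^4 - 11.9011*n^3 + 12.5655*n^2 + 14.1048*n + 3.1104
(4) = 3.94*b^2 - 2.6*b - 2.54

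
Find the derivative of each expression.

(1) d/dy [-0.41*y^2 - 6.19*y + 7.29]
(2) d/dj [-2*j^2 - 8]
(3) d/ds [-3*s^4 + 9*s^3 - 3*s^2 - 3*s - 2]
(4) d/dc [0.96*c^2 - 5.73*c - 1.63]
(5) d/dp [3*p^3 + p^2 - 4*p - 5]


(1) = -0.82*y - 6.19
(2) = -4*j
(3) = -12*s^3 + 27*s^2 - 6*s - 3
(4) = 1.92*c - 5.73
(5) = 9*p^2 + 2*p - 4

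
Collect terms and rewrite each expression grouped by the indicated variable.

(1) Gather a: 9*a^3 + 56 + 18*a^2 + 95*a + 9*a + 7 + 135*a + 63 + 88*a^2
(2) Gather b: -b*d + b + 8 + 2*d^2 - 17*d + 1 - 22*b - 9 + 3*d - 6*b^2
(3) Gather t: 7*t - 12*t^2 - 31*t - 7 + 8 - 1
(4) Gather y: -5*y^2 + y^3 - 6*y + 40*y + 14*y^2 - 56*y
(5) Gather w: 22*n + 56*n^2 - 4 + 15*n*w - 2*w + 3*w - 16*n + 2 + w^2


(1) = 9*a^3 + 106*a^2 + 239*a + 126
(2) = -6*b^2 + b*(-d - 21) + 2*d^2 - 14*d
(3) = -12*t^2 - 24*t
(4) = y^3 + 9*y^2 - 22*y
(5) = 56*n^2 + 6*n + w^2 + w*(15*n + 1) - 2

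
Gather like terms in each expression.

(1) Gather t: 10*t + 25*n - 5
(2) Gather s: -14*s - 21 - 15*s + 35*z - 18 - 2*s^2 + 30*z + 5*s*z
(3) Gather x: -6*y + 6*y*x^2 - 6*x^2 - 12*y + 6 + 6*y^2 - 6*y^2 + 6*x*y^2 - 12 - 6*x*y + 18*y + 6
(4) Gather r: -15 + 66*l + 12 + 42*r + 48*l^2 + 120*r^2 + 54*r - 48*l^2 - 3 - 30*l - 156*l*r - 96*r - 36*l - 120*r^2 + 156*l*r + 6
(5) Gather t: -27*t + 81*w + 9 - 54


(1) = 25*n + 10*t - 5
(2) = -2*s^2 + s*(5*z - 29) + 65*z - 39
(3) = x^2*(6*y - 6) + x*(6*y^2 - 6*y)
(4) = 0
(5) = -27*t + 81*w - 45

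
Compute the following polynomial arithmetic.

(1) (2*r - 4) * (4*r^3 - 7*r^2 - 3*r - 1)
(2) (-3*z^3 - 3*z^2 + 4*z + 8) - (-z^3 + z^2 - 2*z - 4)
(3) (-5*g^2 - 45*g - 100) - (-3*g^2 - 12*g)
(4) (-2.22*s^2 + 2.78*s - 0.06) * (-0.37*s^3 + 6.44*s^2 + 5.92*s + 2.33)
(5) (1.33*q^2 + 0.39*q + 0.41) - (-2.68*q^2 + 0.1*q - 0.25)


(1) = 8*r^4 - 30*r^3 + 22*r^2 + 10*r + 4
(2) = -2*z^3 - 4*z^2 + 6*z + 12
(3) = -2*g^2 - 33*g - 100
(4) = 0.8214*s^5 - 15.3254*s^4 + 4.783*s^3 + 10.8986*s^2 + 6.1222*s - 0.1398
(5) = 4.01*q^2 + 0.29*q + 0.66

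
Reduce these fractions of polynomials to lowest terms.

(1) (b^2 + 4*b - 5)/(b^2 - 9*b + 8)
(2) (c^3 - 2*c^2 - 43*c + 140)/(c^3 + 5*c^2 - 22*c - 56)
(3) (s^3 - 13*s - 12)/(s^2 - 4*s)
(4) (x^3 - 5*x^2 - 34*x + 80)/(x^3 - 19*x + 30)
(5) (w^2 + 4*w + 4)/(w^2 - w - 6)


(1) = (b + 5)/(b - 8)
(2) = (c - 5)/(c + 2)
(3) = (s^2 + 4*s + 3)/s
(4) = (x - 8)/(x - 3)
(5) = (w + 2)/(w - 3)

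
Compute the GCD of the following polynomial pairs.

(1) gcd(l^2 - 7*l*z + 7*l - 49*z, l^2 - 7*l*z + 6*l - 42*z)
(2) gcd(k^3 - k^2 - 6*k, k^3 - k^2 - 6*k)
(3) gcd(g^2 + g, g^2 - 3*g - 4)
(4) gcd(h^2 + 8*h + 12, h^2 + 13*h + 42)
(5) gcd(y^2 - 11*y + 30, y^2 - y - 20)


(1) = -l + 7*z
(2) = k^3 - k^2 - 6*k
(3) = gcd(g*(g + 1), (g - 4)*(g + 1)) = g + 1
(4) = h + 6
(5) = y - 5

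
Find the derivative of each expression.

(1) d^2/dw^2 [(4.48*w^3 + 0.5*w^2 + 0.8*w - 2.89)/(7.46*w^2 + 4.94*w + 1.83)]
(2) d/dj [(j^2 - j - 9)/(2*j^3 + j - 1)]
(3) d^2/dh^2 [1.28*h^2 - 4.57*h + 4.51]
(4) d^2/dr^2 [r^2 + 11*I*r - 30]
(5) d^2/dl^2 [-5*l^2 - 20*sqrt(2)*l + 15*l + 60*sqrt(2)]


(1) = (148.526288*w^3 - 762.953568*w^2 - 614.530824*w - 73.260824)/(415.160936*w^6 + 824.756712*w^5 + 851.679852*w^4 + 525.193136*w^3 + 208.924146*w^2 + 49.630698*w + 6.128487)
(2) = ((2*j - 1)*(2*j^3 + j - 1) + (6*j^2 + 1)*(-j^2 + j + 9))/(2*j^3 + j - 1)^2
(3) = 2.56000000000000
(4) = 2
(5) = -10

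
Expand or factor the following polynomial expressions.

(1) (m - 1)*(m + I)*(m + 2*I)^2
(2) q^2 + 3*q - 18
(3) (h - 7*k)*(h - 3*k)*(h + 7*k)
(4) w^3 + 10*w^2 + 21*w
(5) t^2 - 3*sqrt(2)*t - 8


(1) = m^4 - m^3 + 5*I*m^3 - 8*m^2 - 5*I*m^2 + 8*m - 4*I*m + 4*I
(2) = (q - 3)*(q + 6)
(3) = h^3 - 3*h^2*k - 49*h*k^2 + 147*k^3
(4) = w*(w + 3)*(w + 7)
(5) = (t - 4*sqrt(2))*(t + sqrt(2))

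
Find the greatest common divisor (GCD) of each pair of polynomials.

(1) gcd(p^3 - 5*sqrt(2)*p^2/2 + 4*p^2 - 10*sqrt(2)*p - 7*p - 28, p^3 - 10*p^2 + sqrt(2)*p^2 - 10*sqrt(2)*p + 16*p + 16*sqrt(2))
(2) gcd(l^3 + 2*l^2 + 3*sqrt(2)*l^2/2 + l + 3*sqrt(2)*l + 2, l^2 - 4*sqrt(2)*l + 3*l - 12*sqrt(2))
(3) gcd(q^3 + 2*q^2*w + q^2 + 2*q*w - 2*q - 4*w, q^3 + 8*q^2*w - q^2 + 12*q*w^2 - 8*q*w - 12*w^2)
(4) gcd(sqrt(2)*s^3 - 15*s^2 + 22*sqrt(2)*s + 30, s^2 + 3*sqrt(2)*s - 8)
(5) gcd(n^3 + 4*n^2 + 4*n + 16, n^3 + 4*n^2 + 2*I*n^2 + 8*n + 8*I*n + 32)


(1) = gcd((p + 4)*(p - 7*sqrt(2)/2)*(p + sqrt(2)), (p - 8)*(p - 2)*(p + sqrt(2))) = p + sqrt(2)
(2) = gcd((l + 2)*(l + sqrt(2)/2)*(l + sqrt(2)), (l + 3)*(l - 4*sqrt(2))) = 1
(3) = gcd((q - 1)*(q + 2)*(q + 2*w), (q - 1)*(q + 2*w)*(q + 6*w)) = q^2 + 2*q*w - q - 2*w
(4) = gcd((s - 5*sqrt(2))*(s - 3*sqrt(2))*(sqrt(2)*s + 1), (s - sqrt(2))*(s + 4*sqrt(2))) = 1
(5) = n^2 + n*(4 - 2*I) - 8*I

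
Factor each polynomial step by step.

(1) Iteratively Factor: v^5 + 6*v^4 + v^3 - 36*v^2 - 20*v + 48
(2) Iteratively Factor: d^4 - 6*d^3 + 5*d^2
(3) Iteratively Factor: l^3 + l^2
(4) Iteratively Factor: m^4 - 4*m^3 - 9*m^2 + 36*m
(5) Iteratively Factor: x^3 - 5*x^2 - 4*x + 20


(1) = (v + 4)*(v^4 + 2*v^3 - 7*v^2 - 8*v + 12) = (v + 3)*(v + 4)*(v^3 - v^2 - 4*v + 4) = (v - 2)*(v + 3)*(v + 4)*(v^2 + v - 2) = (v - 2)*(v + 2)*(v + 3)*(v + 4)*(v - 1)
(2) = (d - 5)*(d^3 - d^2) = (d - 5)*(d - 1)*(d^2) = d*(d - 5)*(d - 1)*(d)
(3) = (l)*(l^2 + l) = l*(l + 1)*(l)
(4) = (m - 4)*(m^3 - 9*m) = (m - 4)*(m - 3)*(m^2 + 3*m) = m*(m - 4)*(m - 3)*(m + 3)
(5) = (x + 2)*(x^2 - 7*x + 10) = (x - 5)*(x + 2)*(x - 2)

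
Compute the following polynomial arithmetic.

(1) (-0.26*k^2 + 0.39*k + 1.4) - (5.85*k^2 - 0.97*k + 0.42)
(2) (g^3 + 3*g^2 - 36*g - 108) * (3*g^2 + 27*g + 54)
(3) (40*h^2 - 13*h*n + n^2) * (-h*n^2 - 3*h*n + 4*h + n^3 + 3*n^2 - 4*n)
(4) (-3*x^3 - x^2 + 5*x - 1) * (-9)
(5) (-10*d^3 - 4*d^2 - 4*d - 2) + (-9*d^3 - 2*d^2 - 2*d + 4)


(1) = -6.11*k^2 + 1.36*k + 0.98
(2) = 3*g^5 + 36*g^4 + 27*g^3 - 1134*g^2 - 4860*g - 5832
(3) = -40*h^3*n^2 - 120*h^3*n + 160*h^3 + 53*h^2*n^3 + 159*h^2*n^2 - 212*h^2*n - 14*h*n^4 - 42*h*n^3 + 56*h*n^2 + n^5 + 3*n^4 - 4*n^3
(4) = 27*x^3 + 9*x^2 - 45*x + 9
(5) = -19*d^3 - 6*d^2 - 6*d + 2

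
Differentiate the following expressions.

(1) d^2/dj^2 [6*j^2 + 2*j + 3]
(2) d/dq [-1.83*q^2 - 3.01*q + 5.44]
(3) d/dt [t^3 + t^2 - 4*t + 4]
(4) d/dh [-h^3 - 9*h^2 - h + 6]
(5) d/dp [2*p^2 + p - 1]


(1) = 12
(2) = -3.66*q - 3.01
(3) = 3*t^2 + 2*t - 4
(4) = -3*h^2 - 18*h - 1
(5) = 4*p + 1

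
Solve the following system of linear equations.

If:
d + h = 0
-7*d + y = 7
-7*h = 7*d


Then:
d = y/7 - 1
h = 1 - y/7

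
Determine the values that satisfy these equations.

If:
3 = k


Then:
k = 3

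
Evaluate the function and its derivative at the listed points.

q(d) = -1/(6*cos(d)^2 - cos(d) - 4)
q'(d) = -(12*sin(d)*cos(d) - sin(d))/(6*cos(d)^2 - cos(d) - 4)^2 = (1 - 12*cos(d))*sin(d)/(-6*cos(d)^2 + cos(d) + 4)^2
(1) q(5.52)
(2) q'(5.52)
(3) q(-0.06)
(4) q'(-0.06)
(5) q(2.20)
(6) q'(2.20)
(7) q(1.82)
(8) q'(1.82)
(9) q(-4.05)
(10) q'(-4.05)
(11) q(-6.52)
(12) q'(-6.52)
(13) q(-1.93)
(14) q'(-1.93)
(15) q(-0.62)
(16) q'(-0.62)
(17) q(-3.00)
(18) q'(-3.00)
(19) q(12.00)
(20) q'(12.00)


(1) = 0.63
(2) = 2.10
(3) = -1.02
(4) = 0.69
(5) = 0.75
(6) = 3.67
(7) = 0.30
(8) = 0.33
(9) = 0.90
(10) = 5.31
(11) = -1.43
(12) = 5.14
(13) = 0.34
(14) = -0.58
(15) = 1.19
(16) = 7.23
(17) = -0.35
(18) = -0.22
(19) = 1.75
(20) = 15.00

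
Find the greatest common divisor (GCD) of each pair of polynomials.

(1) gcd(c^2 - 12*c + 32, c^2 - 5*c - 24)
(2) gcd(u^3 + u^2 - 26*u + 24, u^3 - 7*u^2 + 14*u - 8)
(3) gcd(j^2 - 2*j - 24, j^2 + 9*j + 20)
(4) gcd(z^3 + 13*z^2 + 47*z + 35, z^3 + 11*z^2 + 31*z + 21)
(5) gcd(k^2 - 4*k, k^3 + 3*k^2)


(1) = gcd((c - 8)*(c - 4), (c - 8)*(c + 3)) = c - 8
(2) = u^2 - 5*u + 4
(3) = gcd((j - 6)*(j + 4), (j + 4)*(j + 5)) = j + 4
(4) = z^2 + 8*z + 7
(5) = k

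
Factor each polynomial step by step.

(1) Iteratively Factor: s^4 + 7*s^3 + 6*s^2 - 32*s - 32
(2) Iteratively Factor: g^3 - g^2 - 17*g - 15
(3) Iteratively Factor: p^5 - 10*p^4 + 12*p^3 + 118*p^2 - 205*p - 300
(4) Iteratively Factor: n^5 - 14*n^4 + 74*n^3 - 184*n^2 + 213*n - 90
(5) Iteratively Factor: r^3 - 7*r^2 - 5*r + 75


(1) = (s + 4)*(s^3 + 3*s^2 - 6*s - 8) = (s + 1)*(s + 4)*(s^2 + 2*s - 8) = (s + 1)*(s + 4)^2*(s - 2)
(2) = (g + 1)*(g^2 - 2*g - 15) = (g - 5)*(g + 1)*(g + 3)
(3) = (p - 5)*(p^4 - 5*p^3 - 13*p^2 + 53*p + 60) = (p - 5)*(p - 4)*(p^3 - p^2 - 17*p - 15) = (p - 5)^2*(p - 4)*(p^2 + 4*p + 3) = (p - 5)^2*(p - 4)*(p + 1)*(p + 3)
(4) = (n - 2)*(n^4 - 12*n^3 + 50*n^2 - 84*n + 45) = (n - 3)*(n - 2)*(n^3 - 9*n^2 + 23*n - 15) = (n - 5)*(n - 3)*(n - 2)*(n^2 - 4*n + 3) = (n - 5)*(n - 3)*(n - 2)*(n - 1)*(n - 3)
(5) = (r - 5)*(r^2 - 2*r - 15) = (r - 5)^2*(r + 3)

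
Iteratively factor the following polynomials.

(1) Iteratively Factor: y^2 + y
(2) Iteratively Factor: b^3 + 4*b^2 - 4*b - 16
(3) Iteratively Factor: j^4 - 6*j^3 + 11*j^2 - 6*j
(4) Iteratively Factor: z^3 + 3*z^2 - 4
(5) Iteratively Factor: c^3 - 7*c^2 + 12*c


(1) = (y + 1)*(y)
(2) = (b + 2)*(b^2 + 2*b - 8) = (b - 2)*(b + 2)*(b + 4)
(3) = (j)*(j^3 - 6*j^2 + 11*j - 6) = j*(j - 2)*(j^2 - 4*j + 3) = j*(j - 2)*(j - 1)*(j - 3)
(4) = (z - 1)*(z^2 + 4*z + 4) = (z - 1)*(z + 2)*(z + 2)
(5) = (c)*(c^2 - 7*c + 12) = c*(c - 3)*(c - 4)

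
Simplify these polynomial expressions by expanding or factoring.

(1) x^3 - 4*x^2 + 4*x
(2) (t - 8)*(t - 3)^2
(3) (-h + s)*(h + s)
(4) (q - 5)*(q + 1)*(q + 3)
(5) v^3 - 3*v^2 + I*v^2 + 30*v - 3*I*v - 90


(1) = x*(x - 2)^2
(2) = t^3 - 14*t^2 + 57*t - 72
(3) = -h^2 + s^2
(4) = q^3 - q^2 - 17*q - 15
(5) = (v - 3)*(v - 5*I)*(v + 6*I)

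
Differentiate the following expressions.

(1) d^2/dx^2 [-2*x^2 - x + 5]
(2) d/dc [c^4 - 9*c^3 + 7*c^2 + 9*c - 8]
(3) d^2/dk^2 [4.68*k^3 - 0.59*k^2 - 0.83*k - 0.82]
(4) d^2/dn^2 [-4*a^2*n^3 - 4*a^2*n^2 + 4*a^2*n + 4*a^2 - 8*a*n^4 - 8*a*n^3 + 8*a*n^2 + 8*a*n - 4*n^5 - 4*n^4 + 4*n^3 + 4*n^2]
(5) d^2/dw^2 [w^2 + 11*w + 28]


(1) = -4
(2) = 4*c^3 - 27*c^2 + 14*c + 9
(3) = 28.08*k - 1.18
(4) = -24*a^2*n - 8*a^2 - 96*a*n^2 - 48*a*n + 16*a - 80*n^3 - 48*n^2 + 24*n + 8
(5) = 2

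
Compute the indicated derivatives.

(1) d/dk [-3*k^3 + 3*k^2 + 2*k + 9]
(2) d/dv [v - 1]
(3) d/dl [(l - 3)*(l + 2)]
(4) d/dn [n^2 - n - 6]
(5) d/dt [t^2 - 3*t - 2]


(1) = -9*k^2 + 6*k + 2
(2) = 1
(3) = 2*l - 1
(4) = 2*n - 1
(5) = 2*t - 3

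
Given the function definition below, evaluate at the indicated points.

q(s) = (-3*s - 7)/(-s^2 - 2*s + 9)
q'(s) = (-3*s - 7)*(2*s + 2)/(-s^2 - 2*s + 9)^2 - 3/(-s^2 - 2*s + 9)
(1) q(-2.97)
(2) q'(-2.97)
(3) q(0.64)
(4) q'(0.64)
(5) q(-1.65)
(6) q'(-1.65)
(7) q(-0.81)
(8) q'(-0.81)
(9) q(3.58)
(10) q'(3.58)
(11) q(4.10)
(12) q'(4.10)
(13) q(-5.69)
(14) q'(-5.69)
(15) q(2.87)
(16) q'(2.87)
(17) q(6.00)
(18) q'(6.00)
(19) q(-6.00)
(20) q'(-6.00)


(1) = 0.31
(2) = -0.69
(3) = -1.22
(4) = -0.96
(5) = -0.21
(6) = -0.28
(7) = -0.46
(8) = -0.32
(9) = 1.62
(10) = -1.08
(11) = 1.21
(12) = -0.58
(13) = -0.84
(14) = -0.41
(15) = 3.14
(16) = -4.28
(17) = 0.64
(18) = -0.15
(19) = -0.73
(20) = -0.29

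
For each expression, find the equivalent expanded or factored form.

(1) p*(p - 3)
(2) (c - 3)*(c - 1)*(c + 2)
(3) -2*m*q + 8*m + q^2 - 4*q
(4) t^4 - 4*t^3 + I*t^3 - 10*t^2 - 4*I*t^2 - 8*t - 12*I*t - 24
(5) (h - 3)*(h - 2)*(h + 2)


(1) = p^2 - 3*p
(2) = c^3 - 2*c^2 - 5*c + 6
(3) = (-2*m + q)*(q - 4)
(4) = (t - 6)*(t + 2)*(t - I)*(t + 2*I)
(5) = h^3 - 3*h^2 - 4*h + 12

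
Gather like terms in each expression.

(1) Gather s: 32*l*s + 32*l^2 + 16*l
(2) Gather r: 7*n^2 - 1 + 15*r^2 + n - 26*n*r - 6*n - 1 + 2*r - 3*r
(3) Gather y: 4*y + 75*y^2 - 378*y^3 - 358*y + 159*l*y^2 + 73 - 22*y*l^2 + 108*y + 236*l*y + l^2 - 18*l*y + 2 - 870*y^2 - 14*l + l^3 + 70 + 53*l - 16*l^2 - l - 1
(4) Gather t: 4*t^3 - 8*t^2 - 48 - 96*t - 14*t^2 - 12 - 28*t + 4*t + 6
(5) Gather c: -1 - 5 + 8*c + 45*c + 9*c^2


(1) = 32*l^2 + 32*l*s + 16*l
(2) = 7*n^2 - 5*n + 15*r^2 + r*(-26*n - 1) - 2
(3) = l^3 - 15*l^2 + 38*l - 378*y^3 + y^2*(159*l - 795) + y*(-22*l^2 + 218*l - 246) + 144
(4) = 4*t^3 - 22*t^2 - 120*t - 54
(5) = 9*c^2 + 53*c - 6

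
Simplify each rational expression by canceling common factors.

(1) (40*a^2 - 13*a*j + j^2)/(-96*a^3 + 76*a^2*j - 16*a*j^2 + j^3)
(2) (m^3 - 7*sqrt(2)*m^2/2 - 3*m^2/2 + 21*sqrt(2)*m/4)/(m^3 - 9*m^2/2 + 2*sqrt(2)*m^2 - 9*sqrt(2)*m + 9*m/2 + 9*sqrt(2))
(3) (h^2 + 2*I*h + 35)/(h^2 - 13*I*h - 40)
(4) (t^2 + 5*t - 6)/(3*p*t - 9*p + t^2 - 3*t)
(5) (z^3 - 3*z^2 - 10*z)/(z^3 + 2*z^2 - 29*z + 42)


(1) = (-5*a + j)/(12*a^2 - 8*a*j + j^2)
(2) = (8*m^2 - 28*sqrt(2)*m)/(8*m^2 + m*(-24 + 16*sqrt(2)) - 48*sqrt(2))
(3) = (h + 7*I)/(h - 8*I)
(4) = (t^2 + 5*t - 6)/(3*p*t - 9*p + t^2 - 3*t)
(5) = (z^3 - 3*z^2 - 10*z)/(z^3 + 2*z^2 - 29*z + 42)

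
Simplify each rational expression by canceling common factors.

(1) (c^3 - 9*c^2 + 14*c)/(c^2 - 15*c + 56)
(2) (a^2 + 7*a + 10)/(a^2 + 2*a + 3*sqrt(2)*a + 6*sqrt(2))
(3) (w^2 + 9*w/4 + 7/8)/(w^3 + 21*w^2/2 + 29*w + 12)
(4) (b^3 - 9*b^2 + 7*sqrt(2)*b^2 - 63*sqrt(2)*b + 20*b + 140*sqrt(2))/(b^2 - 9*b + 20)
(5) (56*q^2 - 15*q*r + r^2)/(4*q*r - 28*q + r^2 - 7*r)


(1) = (c^2 - 2*c)/(c - 8)
(2) = (a + 5)/(a + 3*sqrt(2))
(3) = (4*w + 7)/(4*w^2 + 40*w + 96)
(4) = b + 7*sqrt(2)
(5) = (56*q^2 - 15*q*r + r^2)/(4*q*r - 28*q + r^2 - 7*r)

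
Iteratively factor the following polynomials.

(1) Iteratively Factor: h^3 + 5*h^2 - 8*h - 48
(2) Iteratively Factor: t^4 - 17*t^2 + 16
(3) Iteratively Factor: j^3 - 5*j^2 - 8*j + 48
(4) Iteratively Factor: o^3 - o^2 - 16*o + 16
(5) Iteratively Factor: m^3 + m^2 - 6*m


(1) = (h + 4)*(h^2 + h - 12) = (h + 4)^2*(h - 3)
(2) = (t - 1)*(t^3 + t^2 - 16*t - 16) = (t - 4)*(t - 1)*(t^2 + 5*t + 4) = (t - 4)*(t - 1)*(t + 4)*(t + 1)
(3) = (j - 4)*(j^2 - j - 12) = (j - 4)*(j + 3)*(j - 4)
(4) = (o - 4)*(o^2 + 3*o - 4) = (o - 4)*(o - 1)*(o + 4)
(5) = (m - 2)*(m^2 + 3*m) = (m - 2)*(m + 3)*(m)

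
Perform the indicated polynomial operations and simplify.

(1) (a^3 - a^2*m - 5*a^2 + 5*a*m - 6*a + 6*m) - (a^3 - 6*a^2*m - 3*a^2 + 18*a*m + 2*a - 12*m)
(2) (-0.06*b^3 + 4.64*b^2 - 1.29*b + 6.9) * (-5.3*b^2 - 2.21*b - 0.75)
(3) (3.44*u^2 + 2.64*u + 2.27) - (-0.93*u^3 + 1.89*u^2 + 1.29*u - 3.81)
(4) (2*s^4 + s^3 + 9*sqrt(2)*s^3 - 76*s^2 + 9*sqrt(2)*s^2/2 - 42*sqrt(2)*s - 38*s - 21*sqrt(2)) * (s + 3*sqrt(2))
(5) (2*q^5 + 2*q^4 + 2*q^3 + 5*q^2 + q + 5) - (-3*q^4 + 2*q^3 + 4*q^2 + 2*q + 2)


(1) = 5*a^2*m - 2*a^2 - 13*a*m - 8*a + 18*m
(2) = 0.318*b^5 - 24.4594*b^4 - 3.3724*b^3 - 37.1991*b^2 - 14.2815*b - 5.175
(3) = 0.93*u^3 + 1.55*u^2 + 1.35*u + 6.08
(4) = 2*s^5 + s^4 + 15*sqrt(2)*s^4 - 22*s^3 + 15*sqrt(2)*s^3/2 - 270*sqrt(2)*s^2 - 11*s^2 - 252*s - 135*sqrt(2)*s - 126
(5) = 2*q^5 + 5*q^4 + q^2 - q + 3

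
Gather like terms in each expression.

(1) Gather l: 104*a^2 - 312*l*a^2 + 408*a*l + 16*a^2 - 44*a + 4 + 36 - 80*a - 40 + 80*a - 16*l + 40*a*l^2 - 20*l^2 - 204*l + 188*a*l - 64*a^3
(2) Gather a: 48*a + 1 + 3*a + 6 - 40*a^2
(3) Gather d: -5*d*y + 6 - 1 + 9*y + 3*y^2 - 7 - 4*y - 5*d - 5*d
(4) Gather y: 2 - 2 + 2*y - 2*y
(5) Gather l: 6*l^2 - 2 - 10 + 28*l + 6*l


(1) = -64*a^3 + 120*a^2 - 44*a + l^2*(40*a - 20) + l*(-312*a^2 + 596*a - 220)
(2) = -40*a^2 + 51*a + 7
(3) = d*(-5*y - 10) + 3*y^2 + 5*y - 2
(4) = 0
(5) = 6*l^2 + 34*l - 12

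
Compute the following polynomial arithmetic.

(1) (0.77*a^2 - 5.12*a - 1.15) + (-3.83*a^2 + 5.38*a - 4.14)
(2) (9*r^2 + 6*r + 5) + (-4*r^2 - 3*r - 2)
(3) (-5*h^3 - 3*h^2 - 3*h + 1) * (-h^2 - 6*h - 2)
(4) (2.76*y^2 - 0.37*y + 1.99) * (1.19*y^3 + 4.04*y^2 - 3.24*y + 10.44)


(1) = -3.06*a^2 + 0.26*a - 5.29
(2) = 5*r^2 + 3*r + 3
(3) = 5*h^5 + 33*h^4 + 31*h^3 + 23*h^2 - 2
(4) = 3.2844*y^5 + 10.7101*y^4 - 8.0691*y^3 + 38.0528*y^2 - 10.3104*y + 20.7756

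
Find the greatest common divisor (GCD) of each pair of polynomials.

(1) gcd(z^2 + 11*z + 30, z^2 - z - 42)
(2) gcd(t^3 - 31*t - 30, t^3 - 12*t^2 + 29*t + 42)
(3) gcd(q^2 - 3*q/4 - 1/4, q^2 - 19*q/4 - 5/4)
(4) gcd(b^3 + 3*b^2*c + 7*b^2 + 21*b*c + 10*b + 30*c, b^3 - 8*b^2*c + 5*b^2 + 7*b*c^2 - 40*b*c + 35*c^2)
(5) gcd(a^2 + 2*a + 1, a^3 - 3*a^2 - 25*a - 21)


(1) = gcd((z + 5)*(z + 6), (z - 7)*(z + 6)) = z + 6
(2) = t^2 - 5*t - 6
(3) = q + 1/4
(4) = b + 5
(5) = a + 1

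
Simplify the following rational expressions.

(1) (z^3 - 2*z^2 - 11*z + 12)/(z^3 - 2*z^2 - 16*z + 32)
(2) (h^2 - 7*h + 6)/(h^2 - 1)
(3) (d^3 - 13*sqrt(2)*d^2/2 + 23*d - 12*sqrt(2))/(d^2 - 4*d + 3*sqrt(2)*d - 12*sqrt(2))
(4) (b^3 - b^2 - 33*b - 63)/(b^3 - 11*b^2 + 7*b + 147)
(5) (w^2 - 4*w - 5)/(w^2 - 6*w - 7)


(1) = (z^2 + 2*z - 3)/(z^2 + 2*z - 8)
(2) = (h - 6)/(h + 1)
(3) = (2*d^3 - 13*sqrt(2)*d^2 + 46*d - 24*sqrt(2))/(2*d^2 + d*(-8 + 6*sqrt(2)) - 24*sqrt(2))
(4) = (b + 3)/(b - 7)
(5) = (w - 5)/(w - 7)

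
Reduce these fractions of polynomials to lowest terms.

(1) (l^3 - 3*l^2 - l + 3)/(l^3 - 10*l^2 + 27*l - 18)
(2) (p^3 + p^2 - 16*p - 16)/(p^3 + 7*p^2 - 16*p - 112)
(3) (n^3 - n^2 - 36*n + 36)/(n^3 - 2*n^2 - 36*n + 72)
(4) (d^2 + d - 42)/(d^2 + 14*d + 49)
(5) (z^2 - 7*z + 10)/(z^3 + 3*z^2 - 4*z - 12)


(1) = (l + 1)/(l - 6)
(2) = (p + 1)/(p + 7)
(3) = (n - 1)/(n - 2)
(4) = (d - 6)/(d + 7)
(5) = (z - 5)/(z^2 + 5*z + 6)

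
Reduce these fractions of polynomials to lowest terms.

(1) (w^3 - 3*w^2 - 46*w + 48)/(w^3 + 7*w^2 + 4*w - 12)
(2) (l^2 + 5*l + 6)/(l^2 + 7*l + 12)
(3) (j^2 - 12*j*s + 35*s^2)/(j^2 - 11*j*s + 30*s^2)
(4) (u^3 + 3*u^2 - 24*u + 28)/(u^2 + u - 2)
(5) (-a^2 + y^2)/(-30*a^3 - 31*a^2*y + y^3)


(1) = (w - 8)/(w + 2)
(2) = (l + 2)/(l + 4)
(3) = (-j + 7*s)/(-j + 6*s)
(4) = (u^3 + 3*u^2 - 24*u + 28)/(u^2 + u - 2)
(5) = (-a + y)/(-30*a^2 - a*y + y^2)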